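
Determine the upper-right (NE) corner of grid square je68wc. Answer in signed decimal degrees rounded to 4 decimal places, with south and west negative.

Field J=9, E=4: +9·20° lon, +4·10° lat → SW at lon 0°, lat -50°.
Square 6, 8: +6·2° lon, +8·1° lat → SW at lon 12°, lat -42°.
Subsquare w=22, c=2: +22·0.0833333° lon, +2·0.0416667° lat → SW at lon 13.8333°, lat -41.9167°.
Cell spans 0.0833333° lon × 0.0416667° lat. NE corner is SW corner plus one full cell.
latitude -41.8750, longitude 13.9167.

-41.8750, 13.9167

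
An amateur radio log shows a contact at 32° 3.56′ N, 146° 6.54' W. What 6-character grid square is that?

Shift to the Maidenhead origin (180°W, 90°S): lon 33.8910, lat 122.0593.
Field: 33.8910/20 → 1 → B, 122.0593/10 → 12 → M; chars BM.
Square: 13.8910/2 → 6, 2.0593/1 → 2; chars 62.
Subsquare: 1.8910/0.0833333 → 22 → w, 0.0593/0.0416667 → 1 → b; chars wb.

BM62wb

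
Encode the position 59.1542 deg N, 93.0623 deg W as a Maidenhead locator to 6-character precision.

Add 180° to longitude and 90° to latitude: 86.9377, 149.1542.
Field: lon ⌊86.9377/20⌋ = 4 → E; lat ⌊149.1542/10⌋ = 14 → O.
Square: lon ⌊6.9377/2⌋ = 3; lat ⌊9.1542/1⌋ = 9.
Subsquare: lon ⌊0.9377/0.0833333⌋ = 11 → l; lat ⌊0.1542/0.0416667⌋ = 3 → d.

EO39ld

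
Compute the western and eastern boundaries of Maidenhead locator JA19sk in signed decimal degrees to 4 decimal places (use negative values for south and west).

3.5000, 3.5833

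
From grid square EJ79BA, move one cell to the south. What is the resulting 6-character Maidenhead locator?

EJ78bx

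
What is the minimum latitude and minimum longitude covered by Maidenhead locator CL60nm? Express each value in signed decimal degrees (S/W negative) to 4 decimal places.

20.5000, -126.9167

Field C=2, L=11: +2·20° lon, +11·10° lat → SW at lon -140°, lat 20°.
Square 6, 0: +6·2° lon, +0·1° lat → SW at lon -128°, lat 20°.
Subsquare n=13, m=12: +13·0.0833333° lon, +12·0.0416667° lat → SW at lon -126.917°, lat 20.5°.
latitude 20.5000, longitude -126.9167.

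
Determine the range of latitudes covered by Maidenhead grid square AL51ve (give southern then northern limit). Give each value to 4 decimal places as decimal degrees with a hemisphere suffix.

21.1667° N, 21.2083° N

Field A=0, L=11: +0·20° lon, +11·10° lat → SW at lon -180°, lat 20°.
Square 5, 1: +5·2° lon, +1·1° lat → SW at lon -170°, lat 21°.
Subsquare v=21, e=4: +21·0.0833333° lon, +4·0.0416667° lat → SW at lon -168.25°, lat 21.1667°.
Cell spans 0.0833333° lon × 0.0416667° lat.
south 21.1667° N, north 21.2083° N.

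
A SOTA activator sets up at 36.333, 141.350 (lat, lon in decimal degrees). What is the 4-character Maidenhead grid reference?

QM06

Offset from 180°W / 90°S: lon 321.35°, lat 126.33°.
Field: lon ⌊321.35/20⌋ = 16 → Q; lat ⌊126.33/10⌋ = 12 → M.
Square: lon ⌊1.35/2⌋ = 0; lat ⌊6.33/1⌋ = 6.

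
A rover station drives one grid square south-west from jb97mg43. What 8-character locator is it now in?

Longitude extended square 4; −1 → 3.
Latitude extended square 3; −1 → 2.

JB97mg32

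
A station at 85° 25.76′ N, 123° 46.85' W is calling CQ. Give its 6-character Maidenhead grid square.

CR85ck

Shift to the Maidenhead origin (180°W, 90°S): lon 56.2192, lat 175.4293.
Field (20°×10°, letters A–R): 56.2192/20 → 2 → C, 175.4293/10 → 17 → R; chars CR.
Square (2°×1°, digits 0–9): 16.2192/2 → 8, 5.4293/1 → 5; chars 85.
Subsquare (5′×2.5′, letters a–x): 0.2192/0.0833333 → 2 → c, 0.4293/0.0416667 → 10 → k; chars ck.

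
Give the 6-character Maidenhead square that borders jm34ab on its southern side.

JM34aa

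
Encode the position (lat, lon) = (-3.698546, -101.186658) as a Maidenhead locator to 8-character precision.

DI96jh72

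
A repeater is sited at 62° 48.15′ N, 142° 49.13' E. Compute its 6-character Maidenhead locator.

QP12jt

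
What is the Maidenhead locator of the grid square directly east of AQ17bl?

Longitude subsquare b = 1; +1 → 2 = c.
The latitude characters are unchanged.

AQ17cl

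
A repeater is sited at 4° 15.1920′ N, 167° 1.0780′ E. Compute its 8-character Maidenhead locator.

Add 180° to longitude and 90° to latitude: 347.01797, 94.25320.
Field: 347.01797/20 → 17 → R, 94.25320/10 → 9 → J; chars RJ.
Square: 7.01797/2 → 3, 4.25320/1 → 4; chars 34.
Subsquare: 1.01797/0.0833333 → 12 → m, 0.25320/0.0416667 → 6 → g; chars mg.
Extended square: 0.01797/0.00833333 → 2, 0.00320/0.00416667 → 0; chars 20.

RJ34mg20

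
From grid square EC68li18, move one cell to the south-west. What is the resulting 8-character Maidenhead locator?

Longitude extended square 1; −1 → 0.
Latitude extended square 8; −1 → 7.

EC68li07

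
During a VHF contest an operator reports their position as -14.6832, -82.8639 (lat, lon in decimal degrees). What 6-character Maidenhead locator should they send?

Offset from 180°W / 90°S: lon 97.1361°, lat 75.3168°.
Field: lon ⌊97.1361/20⌋ = 4 → E; lat ⌊75.3168/10⌋ = 7 → H.
Square: lon ⌊17.1361/2⌋ = 8; lat ⌊5.3168/1⌋ = 5.
Subsquare: lon ⌊1.1361/0.0833333⌋ = 13 → n; lat ⌊0.3168/0.0416667⌋ = 7 → h.

EH85nh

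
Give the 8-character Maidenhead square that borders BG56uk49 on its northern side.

BG56ul40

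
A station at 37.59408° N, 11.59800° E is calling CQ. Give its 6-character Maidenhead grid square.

Add 180° to longitude and 90° to latitude: 191.5980, 127.5941.
Field: 191.5980/20 → 9 → J, 127.5941/10 → 12 → M; chars JM.
Square: 11.5980/2 → 5, 7.5941/1 → 7; chars 57.
Subsquare: 1.5980/0.0833333 → 19 → t, 0.5941/0.0416667 → 14 → o; chars to.

JM57to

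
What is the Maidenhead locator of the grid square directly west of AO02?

Longitude square 0; −1 → -1, wraps to 9, carry into field.
Longitude field A = 0; −1 → -1, wraps to 17 = R, wrapping around the antimeridian.
The latitude characters are unchanged.

RO92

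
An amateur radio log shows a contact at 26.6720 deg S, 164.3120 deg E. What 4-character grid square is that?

RG23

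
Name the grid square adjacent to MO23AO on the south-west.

MO13xn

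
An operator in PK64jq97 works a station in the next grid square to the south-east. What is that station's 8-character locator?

PK64kq06

Longitude extended square 9; +1 → 10, wraps to 0, carry into subsquare.
Longitude subsquare j = 9; +1 → 10 = k.
Latitude extended square 7; −1 → 6.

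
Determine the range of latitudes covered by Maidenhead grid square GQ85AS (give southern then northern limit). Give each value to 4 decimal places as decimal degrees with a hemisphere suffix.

75.7500° N, 75.7917° N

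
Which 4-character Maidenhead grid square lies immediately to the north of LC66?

LC67

Latitude square 6; +1 → 7.
The longitude characters are unchanged.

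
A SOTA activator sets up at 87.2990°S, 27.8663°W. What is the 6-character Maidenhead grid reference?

Offset from 180°W / 90°S: lon 152.1337°, lat 2.7010°.
Field (20°×10°, letters A–R): lon ⌊152.1337/20⌋ = 7 → H; lat ⌊2.7010/10⌋ = 0 → A.
Square (2°×1°, digits 0–9): lon ⌊12.1337/2⌋ = 6; lat ⌊2.7010/1⌋ = 2.
Subsquare (5′×2.5′, letters a–x): lon ⌊0.1337/0.0833333⌋ = 1 → b; lat ⌊0.7010/0.0416667⌋ = 16 → q.

HA62bq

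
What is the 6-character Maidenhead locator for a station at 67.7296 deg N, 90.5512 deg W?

Offset from 180°W / 90°S: lon 89.4488°, lat 157.7296°.
Field: lon ⌊89.4488/20⌋ = 4 → E; lat ⌊157.7296/10⌋ = 15 → P.
Square: lon ⌊9.4488/2⌋ = 4; lat ⌊7.7296/1⌋ = 7.
Subsquare: lon ⌊1.4488/0.0833333⌋ = 17 → r; lat ⌊0.7296/0.0416667⌋ = 17 → r.

EP47rr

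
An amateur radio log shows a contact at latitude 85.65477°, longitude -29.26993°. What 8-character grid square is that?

Shift to the Maidenhead origin (180°W, 90°S): lon 150.73007, lat 175.65477.
Field: lon ⌊150.73007/20⌋ = 7 → H; lat ⌊175.65477/10⌋ = 17 → R.
Square: lon ⌊10.73007/2⌋ = 5; lat ⌊5.65477/1⌋ = 5.
Subsquare: lon ⌊0.73007/0.0833333⌋ = 8 → i; lat ⌊0.65477/0.0416667⌋ = 15 → p.
Extended square: lon ⌊0.06340/0.00833333⌋ = 7; lat ⌊0.02977/0.00416667⌋ = 7.

HR55ip77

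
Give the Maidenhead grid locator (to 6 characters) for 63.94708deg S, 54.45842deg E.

Add 180° to longitude and 90° to latitude: 234.4584, 26.0529.
Field: lon ⌊234.4584/20⌋ = 11 → L; lat ⌊26.0529/10⌋ = 2 → C.
Square: lon ⌊14.4584/2⌋ = 7; lat ⌊6.0529/1⌋ = 6.
Subsquare: lon ⌊0.4584/0.0833333⌋ = 5 → f; lat ⌊0.0529/0.0416667⌋ = 1 → b.

LC76fb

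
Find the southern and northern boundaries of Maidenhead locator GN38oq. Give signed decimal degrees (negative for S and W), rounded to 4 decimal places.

Field G=6, N=13: +6·20° lon, +13·10° lat → SW at lon -60°, lat 40°.
Square 3, 8: +3·2° lon, +8·1° lat → SW at lon -54°, lat 48°.
Subsquare o=14, q=16: +14·0.0833333° lon, +16·0.0416667° lat → SW at lon -52.8333°, lat 48.6667°.
Cell spans 0.0833333° lon × 0.0416667° lat.
south 48.6667, north 48.7083.

48.6667, 48.7083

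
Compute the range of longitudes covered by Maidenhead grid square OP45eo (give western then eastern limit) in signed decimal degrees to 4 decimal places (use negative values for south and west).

108.3333, 108.4167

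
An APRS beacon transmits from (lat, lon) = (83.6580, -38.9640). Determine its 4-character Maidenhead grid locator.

HR03

Shift to the Maidenhead origin (180°W, 90°S): lon 141.04, lat 173.66.
Field (20°×10°, letters A–R): lon ⌊141.04/20⌋ = 7 → H; lat ⌊173.66/10⌋ = 17 → R.
Square (2°×1°, digits 0–9): lon ⌊1.04/2⌋ = 0; lat ⌊3.66/1⌋ = 3.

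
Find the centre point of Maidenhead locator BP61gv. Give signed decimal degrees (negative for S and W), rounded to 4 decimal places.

Field B=1, P=15: +1·20° lon, +15·10° lat → SW at lon -160°, lat 60°.
Square 6, 1: +6·2° lon, +1·1° lat → SW at lon -148°, lat 61°.
Subsquare g=6, v=21: +6·0.0833333° lon, +21·0.0416667° lat → SW at lon -147.5°, lat 61.875°.
Cell spans 0.0833333° lon × 0.0416667° lat. Centre is SW corner plus half of each.
latitude 61.8958, longitude -147.4583.

61.8958, -147.4583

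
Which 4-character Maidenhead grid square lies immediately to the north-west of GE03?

FE94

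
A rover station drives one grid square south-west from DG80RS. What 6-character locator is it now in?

DG80qr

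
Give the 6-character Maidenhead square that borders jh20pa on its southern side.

Latitude subsquare a = 0; −1 → -1, wraps to 23 = x, carry into square.
Latitude square 0; −1 → -1, wraps to 9, carry into field.
Latitude field H = 7; −1 → 6 = G.
The longitude characters are unchanged.

JG29px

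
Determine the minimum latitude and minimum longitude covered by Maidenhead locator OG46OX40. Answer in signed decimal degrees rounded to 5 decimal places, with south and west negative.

-23.04167, 109.20000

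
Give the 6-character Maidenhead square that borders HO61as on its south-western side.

HO51xr

Longitude subsquare a = 0; −1 → -1, wraps to 23 = x, carry into square.
Longitude square 6; −1 → 5.
Latitude subsquare s = 18; −1 → 17 = r.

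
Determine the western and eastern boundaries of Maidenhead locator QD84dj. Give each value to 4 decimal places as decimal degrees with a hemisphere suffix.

Field Q=16, D=3: +16·20° lon, +3·10° lat → SW at lon 140°, lat -60°.
Square 8, 4: +8·2° lon, +4·1° lat → SW at lon 156°, lat -56°.
Subsquare d=3, j=9: +3·0.0833333° lon, +9·0.0416667° lat → SW at lon 156.25°, lat -55.625°.
Cell spans 0.0833333° lon × 0.0416667° lat.
west 156.2500° E, east 156.3333° E.

156.2500° E, 156.3333° E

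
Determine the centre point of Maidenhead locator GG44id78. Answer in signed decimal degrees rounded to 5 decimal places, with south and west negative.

-25.83958, -51.27083

Field G=6, G=6: +6·20° lon, +6·10° lat → SW at lon -60°, lat -30°.
Square 4, 4: +4·2° lon, +4·1° lat → SW at lon -52°, lat -26°.
Subsquare i=8, d=3: +8·0.0833333° lon, +3·0.0416667° lat → SW at lon -51.3333°, lat -25.875°.
Extended square 7, 8: +7·0.00833333° lon, +8·0.00416667° lat → SW at lon -51.275°, lat -25.8417°.
Cell spans 0.00833333° lon × 0.00416667° lat. Centre is SW corner plus half of each.
latitude -25.83958, longitude -51.27083.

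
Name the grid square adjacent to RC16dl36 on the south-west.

Longitude extended square 3; −1 → 2.
Latitude extended square 6; −1 → 5.

RC16dl25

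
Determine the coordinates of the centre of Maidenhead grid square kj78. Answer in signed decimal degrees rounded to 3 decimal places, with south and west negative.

8.500, 35.000

Field K=10, J=9: +10·20° lon, +9·10° lat → SW at lon 20°, lat 0°.
Square 7, 8: +7·2° lon, +8·1° lat → SW at lon 34°, lat 8°.
Cell spans 2° lon × 1° lat. Centre is SW corner plus half of each.
latitude 8.500, longitude 35.000.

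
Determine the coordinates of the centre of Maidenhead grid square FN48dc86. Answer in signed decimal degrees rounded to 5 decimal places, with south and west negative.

Field F=5, N=13: +5·20° lon, +13·10° lat → SW at lon -80°, lat 40°.
Square 4, 8: +4·2° lon, +8·1° lat → SW at lon -72°, lat 48°.
Subsquare d=3, c=2: +3·0.0833333° lon, +2·0.0416667° lat → SW at lon -71.75°, lat 48.0833°.
Extended square 8, 6: +8·0.00833333° lon, +6·0.00416667° lat → SW at lon -71.6833°, lat 48.1083°.
Cell spans 0.00833333° lon × 0.00416667° lat. Centre is SW corner plus half of each.
latitude 48.11042, longitude -71.67917.

48.11042, -71.67917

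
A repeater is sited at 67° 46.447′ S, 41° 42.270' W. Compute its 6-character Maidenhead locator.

GC92df

Offset from 180°W / 90°S: lon 138.2955°, lat 22.2259°.
Field: lon ⌊138.2955/20⌋ = 6 → G; lat ⌊22.2259/10⌋ = 2 → C.
Square: lon ⌊18.2955/2⌋ = 9; lat ⌊2.2259/1⌋ = 2.
Subsquare: lon ⌊0.2955/0.0833333⌋ = 3 → d; lat ⌊0.2259/0.0416667⌋ = 5 → f.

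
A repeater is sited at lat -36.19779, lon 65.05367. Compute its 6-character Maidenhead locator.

Shift to the Maidenhead origin (180°W, 90°S): lon 245.0537, lat 53.8022.
Field (20°×10°, letters A–R): lon ⌊245.0537/20⌋ = 12 → M; lat ⌊53.8022/10⌋ = 5 → F.
Square (2°×1°, digits 0–9): lon ⌊5.0537/2⌋ = 2; lat ⌊3.8022/1⌋ = 3.
Subsquare (5′×2.5′, letters a–x): lon ⌊1.0537/0.0833333⌋ = 12 → m; lat ⌊0.8022/0.0416667⌋ = 19 → t.

MF23mt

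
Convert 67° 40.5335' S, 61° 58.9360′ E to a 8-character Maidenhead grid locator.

MC02xh77

Add 180° to longitude and 90° to latitude: 241.98227, 22.32444.
Field (20°×10°, letters A–R): lon ⌊241.98227/20⌋ = 12 → M; lat ⌊22.32444/10⌋ = 2 → C.
Square (2°×1°, digits 0–9): lon ⌊1.98227/2⌋ = 0; lat ⌊2.32444/1⌋ = 2.
Subsquare (5′×2.5′, letters a–x): lon ⌊1.98227/0.0833333⌋ = 23 → x; lat ⌊0.32444/0.0416667⌋ = 7 → h.
Extended square (30″×15″, digits 0–9): lon ⌊0.06560/0.00833333⌋ = 7; lat ⌊0.03278/0.00416667⌋ = 7.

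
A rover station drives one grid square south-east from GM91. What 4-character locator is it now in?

Longitude square 9; +1 → 10, wraps to 0, carry into field.
Longitude field G = 6; +1 → 7 = H.
Latitude square 1; −1 → 0.

HM00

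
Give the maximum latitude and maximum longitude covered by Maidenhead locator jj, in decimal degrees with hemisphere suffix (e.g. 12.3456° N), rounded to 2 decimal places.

Field J=9, J=9: +9·20° lon, +9·10° lat → SW at lon 0°, lat 0°.
Cell spans 20° lon × 10° lat. NE corner is SW corner plus one full cell.
latitude 10.00° N, longitude 20.00° E.

10.00° N, 20.00° E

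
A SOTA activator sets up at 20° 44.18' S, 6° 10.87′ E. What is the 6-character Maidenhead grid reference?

JG39cg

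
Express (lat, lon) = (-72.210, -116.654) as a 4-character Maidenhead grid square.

Add 180° to longitude and 90° to latitude: 63.35, 17.79.
Field: lon ⌊63.35/20⌋ = 3 → D; lat ⌊17.79/10⌋ = 1 → B.
Square: lon ⌊3.35/2⌋ = 1; lat ⌊7.79/1⌋ = 7.

DB17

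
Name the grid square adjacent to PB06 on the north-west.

Longitude square 0; −1 → -1, wraps to 9, carry into field.
Longitude field P = 15; −1 → 14 = O.
Latitude square 6; +1 → 7.

OB97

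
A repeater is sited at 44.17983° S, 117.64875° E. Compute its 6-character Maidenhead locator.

Add 180° to longitude and 90° to latitude: 297.6488, 45.8202.
Field: lon ⌊297.6488/20⌋ = 14 → O; lat ⌊45.8202/10⌋ = 4 → E.
Square: lon ⌊17.6488/2⌋ = 8; lat ⌊5.8202/1⌋ = 5.
Subsquare: lon ⌊1.6488/0.0833333⌋ = 19 → t; lat ⌊0.8202/0.0416667⌋ = 19 → t.

OE85tt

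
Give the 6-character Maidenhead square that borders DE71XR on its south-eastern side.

DE81aq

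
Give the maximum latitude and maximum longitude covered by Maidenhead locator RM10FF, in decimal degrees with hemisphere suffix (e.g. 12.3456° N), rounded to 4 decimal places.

Field R=17, M=12: +17·20° lon, +12·10° lat → SW at lon 160°, lat 30°.
Square 1, 0: +1·2° lon, +0·1° lat → SW at lon 162°, lat 30°.
Subsquare f=5, f=5: +5·0.0833333° lon, +5·0.0416667° lat → SW at lon 162.417°, lat 30.2083°.
Cell spans 0.0833333° lon × 0.0416667° lat. NE corner is SW corner plus one full cell.
latitude 30.2500° N, longitude 162.5000° E.

30.2500° N, 162.5000° E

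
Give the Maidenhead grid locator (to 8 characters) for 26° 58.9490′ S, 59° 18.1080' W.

Add 180° to longitude and 90° to latitude: 120.69820, 63.01752.
Field (20°×10°, letters A–R): lon ⌊120.69820/20⌋ = 6 → G; lat ⌊63.01752/10⌋ = 6 → G.
Square (2°×1°, digits 0–9): lon ⌊0.69820/2⌋ = 0; lat ⌊3.01752/1⌋ = 3.
Subsquare (5′×2.5′, letters a–x): lon ⌊0.69820/0.0833333⌋ = 8 → i; lat ⌊0.01752/0.0416667⌋ = 0 → a.
Extended square (30″×15″, digits 0–9): lon ⌊0.03153/0.00833333⌋ = 3; lat ⌊0.01752/0.00416667⌋ = 4.

GG03ia34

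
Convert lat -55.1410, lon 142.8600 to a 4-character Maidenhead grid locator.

Add 180° to longitude and 90° to latitude: 322.86, 34.86.
Field (20°×10°, letters A–R): 322.86/20 → 16 → Q, 34.86/10 → 3 → D; chars QD.
Square (2°×1°, digits 0–9): 2.86/2 → 1, 4.86/1 → 4; chars 14.

QD14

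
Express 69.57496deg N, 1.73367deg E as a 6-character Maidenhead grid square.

Offset from 180°W / 90°S: lon 181.7337°, lat 159.5750°.
Field: 181.7337/20 → 9 → J, 159.5750/10 → 15 → P; chars JP.
Square: 1.7337/2 → 0, 9.5750/1 → 9; chars 09.
Subsquare: 1.7337/0.0833333 → 20 → u, 0.5750/0.0416667 → 13 → n; chars un.

JP09un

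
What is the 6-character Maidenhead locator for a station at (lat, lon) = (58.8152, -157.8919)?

BO18bt

Shift to the Maidenhead origin (180°W, 90°S): lon 22.1081, lat 148.8152.
Field: 22.1081/20 → 1 → B, 148.8152/10 → 14 → O; chars BO.
Square: 2.1081/2 → 1, 8.8152/1 → 8; chars 18.
Subsquare: 0.1081/0.0833333 → 1 → b, 0.8152/0.0416667 → 19 → t; chars bt.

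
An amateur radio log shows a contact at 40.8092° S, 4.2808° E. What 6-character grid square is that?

Add 180° to longitude and 90° to latitude: 184.2808, 49.1908.
Field (20°×10°, letters A–R): lon ⌊184.2808/20⌋ = 9 → J; lat ⌊49.1908/10⌋ = 4 → E.
Square (2°×1°, digits 0–9): lon ⌊4.2808/2⌋ = 2; lat ⌊9.1908/1⌋ = 9.
Subsquare (5′×2.5′, letters a–x): lon ⌊0.2808/0.0833333⌋ = 3 → d; lat ⌊0.1908/0.0416667⌋ = 4 → e.

JE29de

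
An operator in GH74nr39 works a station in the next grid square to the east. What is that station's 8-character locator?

GH74nr49

Longitude extended square 3; +1 → 4.
The latitude characters are unchanged.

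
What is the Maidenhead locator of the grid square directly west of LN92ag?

Longitude subsquare a = 0; −1 → -1, wraps to 23 = x, carry into square.
Longitude square 9; −1 → 8.
The latitude characters are unchanged.

LN82xg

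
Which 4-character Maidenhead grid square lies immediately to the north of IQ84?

IQ85

Latitude square 4; +1 → 5.
The longitude characters are unchanged.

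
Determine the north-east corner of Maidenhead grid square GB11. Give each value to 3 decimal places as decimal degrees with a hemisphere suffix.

Field G=6, B=1: +6·20° lon, +1·10° lat → SW at lon -60°, lat -80°.
Square 1, 1: +1·2° lon, +1·1° lat → SW at lon -58°, lat -79°.
Cell spans 2° lon × 1° lat. NE corner is SW corner plus one full cell.
latitude 78.000° S, longitude 56.000° W.

78.000° S, 56.000° W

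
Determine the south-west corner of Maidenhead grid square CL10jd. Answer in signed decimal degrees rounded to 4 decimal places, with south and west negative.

20.1250, -137.2500

Field C=2, L=11: +2·20° lon, +11·10° lat → SW at lon -140°, lat 20°.
Square 1, 0: +1·2° lon, +0·1° lat → SW at lon -138°, lat 20°.
Subsquare j=9, d=3: +9·0.0833333° lon, +3·0.0416667° lat → SW at lon -137.25°, lat 20.125°.
latitude 20.1250, longitude -137.2500.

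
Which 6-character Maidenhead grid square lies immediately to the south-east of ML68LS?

ML68mr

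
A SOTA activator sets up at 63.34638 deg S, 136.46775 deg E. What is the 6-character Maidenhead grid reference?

PC86fp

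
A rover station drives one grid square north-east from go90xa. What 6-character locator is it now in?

Longitude subsquare x = 23; +1 → 24, wraps to 0 = a, carry into square.
Longitude square 9; +1 → 10, wraps to 0, carry into field.
Longitude field G = 6; +1 → 7 = H.
Latitude subsquare a = 0; +1 → 1 = b.

HO00ab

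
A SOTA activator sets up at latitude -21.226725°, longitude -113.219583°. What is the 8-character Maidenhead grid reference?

Add 180° to longitude and 90° to latitude: 66.78042, 68.77327.
Field: lon ⌊66.78042/20⌋ = 3 → D; lat ⌊68.77327/10⌋ = 6 → G.
Square: lon ⌊6.78042/2⌋ = 3; lat ⌊8.77327/1⌋ = 8.
Subsquare: lon ⌊0.78042/0.0833333⌋ = 9 → j; lat ⌊0.77327/0.0416667⌋ = 18 → s.
Extended square: lon ⌊0.03042/0.00833333⌋ = 3; lat ⌊0.02327/0.00416667⌋ = 5.

DG38js35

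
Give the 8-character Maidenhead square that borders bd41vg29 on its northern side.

BD41vh20

Latitude extended square 9; +1 → 10, wraps to 0, carry into subsquare.
Latitude subsquare g = 6; +1 → 7 = h.
The longitude characters are unchanged.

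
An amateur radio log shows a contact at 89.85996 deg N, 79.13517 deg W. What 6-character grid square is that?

Add 180° to longitude and 90° to latitude: 100.8648, 179.8600.
Field: lon ⌊100.8648/20⌋ = 5 → F; lat ⌊179.8600/10⌋ = 17 → R.
Square: lon ⌊0.8648/2⌋ = 0; lat ⌊9.8600/1⌋ = 9.
Subsquare: lon ⌊0.8648/0.0833333⌋ = 10 → k; lat ⌊0.8600/0.0416667⌋ = 20 → u.

FR09ku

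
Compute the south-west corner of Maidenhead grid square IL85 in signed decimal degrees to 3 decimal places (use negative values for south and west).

Field I=8, L=11: +8·20° lon, +11·10° lat → SW at lon -20°, lat 20°.
Square 8, 5: +8·2° lon, +5·1° lat → SW at lon -4°, lat 25°.
latitude 25.000, longitude -4.000.

25.000, -4.000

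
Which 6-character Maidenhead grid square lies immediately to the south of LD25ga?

Latitude subsquare a = 0; −1 → -1, wraps to 23 = x, carry into square.
Latitude square 5; −1 → 4.
The longitude characters are unchanged.

LD24gx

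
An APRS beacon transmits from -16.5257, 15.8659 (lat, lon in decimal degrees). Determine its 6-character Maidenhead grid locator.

JH73wl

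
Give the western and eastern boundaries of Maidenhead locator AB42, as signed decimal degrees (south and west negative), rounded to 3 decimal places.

-172.000, -170.000

Field A=0, B=1: +0·20° lon, +1·10° lat → SW at lon -180°, lat -80°.
Square 4, 2: +4·2° lon, +2·1° lat → SW at lon -172°, lat -78°.
Cell spans 2° lon × 1° lat.
west -172.000, east -170.000.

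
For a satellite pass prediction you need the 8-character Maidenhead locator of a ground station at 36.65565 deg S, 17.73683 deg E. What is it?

JF83ui82

Shift to the Maidenhead origin (180°W, 90°S): lon 197.73683, lat 53.34435.
Field: lon ⌊197.73683/20⌋ = 9 → J; lat ⌊53.34435/10⌋ = 5 → F.
Square: lon ⌊17.73683/2⌋ = 8; lat ⌊3.34435/1⌋ = 3.
Subsquare: lon ⌊1.73683/0.0833333⌋ = 20 → u; lat ⌊0.34435/0.0416667⌋ = 8 → i.
Extended square: lon ⌊0.07016/0.00833333⌋ = 8; lat ⌊0.01102/0.00416667⌋ = 2.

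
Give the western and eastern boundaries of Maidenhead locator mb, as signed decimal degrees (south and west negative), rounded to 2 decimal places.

60.00, 80.00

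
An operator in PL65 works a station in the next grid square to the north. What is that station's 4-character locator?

PL66

Latitude square 5; +1 → 6.
The longitude characters are unchanged.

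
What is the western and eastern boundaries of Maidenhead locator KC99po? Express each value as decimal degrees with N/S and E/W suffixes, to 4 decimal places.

Field K=10, C=2: +10·20° lon, +2·10° lat → SW at lon 20°, lat -70°.
Square 9, 9: +9·2° lon, +9·1° lat → SW at lon 38°, lat -61°.
Subsquare p=15, o=14: +15·0.0833333° lon, +14·0.0416667° lat → SW at lon 39.25°, lat -60.4167°.
Cell spans 0.0833333° lon × 0.0416667° lat.
west 39.2500° E, east 39.3333° E.

39.2500° E, 39.3333° E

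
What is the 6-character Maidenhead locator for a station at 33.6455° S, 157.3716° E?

QF86qi

Shift to the Maidenhead origin (180°W, 90°S): lon 337.3716, lat 56.3545.
Field: lon ⌊337.3716/20⌋ = 16 → Q; lat ⌊56.3545/10⌋ = 5 → F.
Square: lon ⌊17.3716/2⌋ = 8; lat ⌊6.3545/1⌋ = 6.
Subsquare: lon ⌊1.3716/0.0833333⌋ = 16 → q; lat ⌊0.3545/0.0416667⌋ = 8 → i.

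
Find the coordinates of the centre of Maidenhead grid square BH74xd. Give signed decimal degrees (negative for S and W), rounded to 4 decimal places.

Field B=1, H=7: +1·20° lon, +7·10° lat → SW at lon -160°, lat -20°.
Square 7, 4: +7·2° lon, +4·1° lat → SW at lon -146°, lat -16°.
Subsquare x=23, d=3: +23·0.0833333° lon, +3·0.0416667° lat → SW at lon -144.083°, lat -15.875°.
Cell spans 0.0833333° lon × 0.0416667° lat. Centre is SW corner plus half of each.
latitude -15.8542, longitude -144.0417.

-15.8542, -144.0417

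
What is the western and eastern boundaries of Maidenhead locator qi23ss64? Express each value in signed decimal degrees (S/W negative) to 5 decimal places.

145.55000, 145.55833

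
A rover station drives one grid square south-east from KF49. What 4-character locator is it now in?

Longitude square 4; +1 → 5.
Latitude square 9; −1 → 8.

KF58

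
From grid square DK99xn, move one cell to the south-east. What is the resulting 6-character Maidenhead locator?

Longitude subsquare x = 23; +1 → 24, wraps to 0 = a, carry into square.
Longitude square 9; +1 → 10, wraps to 0, carry into field.
Longitude field D = 3; +1 → 4 = E.
Latitude subsquare n = 13; −1 → 12 = m.

EK09am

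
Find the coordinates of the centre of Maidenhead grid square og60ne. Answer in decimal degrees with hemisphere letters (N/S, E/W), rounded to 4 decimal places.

Field O=14, G=6: +14·20° lon, +6·10° lat → SW at lon 100°, lat -30°.
Square 6, 0: +6·2° lon, +0·1° lat → SW at lon 112°, lat -30°.
Subsquare n=13, e=4: +13·0.0833333° lon, +4·0.0416667° lat → SW at lon 113.083°, lat -29.8333°.
Cell spans 0.0833333° lon × 0.0416667° lat. Centre is SW corner plus half of each.
latitude 29.8125° S, longitude 113.1250° E.

29.8125° S, 113.1250° E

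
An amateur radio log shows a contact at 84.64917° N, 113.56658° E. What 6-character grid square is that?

OR64sp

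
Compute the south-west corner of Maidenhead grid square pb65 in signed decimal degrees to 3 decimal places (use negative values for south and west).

Field P=15, B=1: +15·20° lon, +1·10° lat → SW at lon 120°, lat -80°.
Square 6, 5: +6·2° lon, +5·1° lat → SW at lon 132°, lat -75°.
latitude -75.000, longitude 132.000.

-75.000, 132.000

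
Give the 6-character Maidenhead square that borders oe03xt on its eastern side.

Longitude subsquare x = 23; +1 → 24, wraps to 0 = a, carry into square.
Longitude square 0; +1 → 1.
The latitude characters are unchanged.

OE13at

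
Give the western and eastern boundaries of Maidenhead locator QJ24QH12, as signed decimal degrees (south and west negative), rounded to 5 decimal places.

145.34167, 145.35000

Field Q=16, J=9: +16·20° lon, +9·10° lat → SW at lon 140°, lat 0°.
Square 2, 4: +2·2° lon, +4·1° lat → SW at lon 144°, lat 4°.
Subsquare q=16, h=7: +16·0.0833333° lon, +7·0.0416667° lat → SW at lon 145.333°, lat 4.29167°.
Extended square 1, 2: +1·0.00833333° lon, +2·0.00416667° lat → SW at lon 145.342°, lat 4.3°.
Cell spans 0.00833333° lon × 0.00416667° lat.
west 145.34167, east 145.35000.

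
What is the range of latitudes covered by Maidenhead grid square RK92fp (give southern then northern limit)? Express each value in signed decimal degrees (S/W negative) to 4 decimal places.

12.6250, 12.6667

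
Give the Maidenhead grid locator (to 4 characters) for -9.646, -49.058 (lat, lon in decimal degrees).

Shift to the Maidenhead origin (180°W, 90°S): lon 130.94, lat 80.35.
Field: lon ⌊130.94/20⌋ = 6 → G; lat ⌊80.35/10⌋ = 8 → I.
Square: lon ⌊10.94/2⌋ = 5; lat ⌊0.35/1⌋ = 0.

GI50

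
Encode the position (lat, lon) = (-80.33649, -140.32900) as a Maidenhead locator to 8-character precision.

BA99up09

Add 180° to longitude and 90° to latitude: 39.67100, 9.66351.
Field (20°×10°, letters A–R): 39.67100/20 → 1 → B, 9.66351/10 → 0 → A; chars BA.
Square (2°×1°, digits 0–9): 19.67100/2 → 9, 9.66351/1 → 9; chars 99.
Subsquare (5′×2.5′, letters a–x): 1.67100/0.0833333 → 20 → u, 0.66351/0.0416667 → 15 → p; chars up.
Extended square (30″×15″, digits 0–9): 0.00433/0.00833333 → 0, 0.03851/0.00416667 → 9; chars 09.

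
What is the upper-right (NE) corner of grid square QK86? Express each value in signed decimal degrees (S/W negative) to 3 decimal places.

Field Q=16, K=10: +16·20° lon, +10·10° lat → SW at lon 140°, lat 10°.
Square 8, 6: +8·2° lon, +6·1° lat → SW at lon 156°, lat 16°.
Cell spans 2° lon × 1° lat. NE corner is SW corner plus one full cell.
latitude 17.000, longitude 158.000.

17.000, 158.000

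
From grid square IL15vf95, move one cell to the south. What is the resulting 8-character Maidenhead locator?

IL15vf94

Latitude extended square 5; −1 → 4.
The longitude characters are unchanged.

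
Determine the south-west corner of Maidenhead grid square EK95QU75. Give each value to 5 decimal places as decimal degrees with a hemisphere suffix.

15.85417° N, 80.60833° W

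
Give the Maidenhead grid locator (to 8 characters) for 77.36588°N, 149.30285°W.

Shift to the Maidenhead origin (180°W, 90°S): lon 30.69715, lat 167.36588.
Field: 30.69715/20 → 1 → B, 167.36588/10 → 16 → Q; chars BQ.
Square: 10.69715/2 → 5, 7.36588/1 → 7; chars 57.
Subsquare: 0.69715/0.0833333 → 8 → i, 0.36588/0.0416667 → 8 → i; chars ii.
Extended square: 0.03048/0.00833333 → 3, 0.03255/0.00416667 → 7; chars 37.

BQ57ii37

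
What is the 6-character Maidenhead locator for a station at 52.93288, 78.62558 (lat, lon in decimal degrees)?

Offset from 180°W / 90°S: lon 258.6256°, lat 142.9329°.
Field (20°×10°, letters A–R): 258.6256/20 → 12 → M, 142.9329/10 → 14 → O; chars MO.
Square (2°×1°, digits 0–9): 18.6256/2 → 9, 2.9329/1 → 2; chars 92.
Subsquare (5′×2.5′, letters a–x): 0.6256/0.0833333 → 7 → h, 0.9329/0.0416667 → 22 → w; chars hw.

MO92hw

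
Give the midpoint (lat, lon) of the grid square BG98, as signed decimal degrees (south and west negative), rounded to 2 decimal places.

-21.50, -141.00

Field B=1, G=6: +1·20° lon, +6·10° lat → SW at lon -160°, lat -30°.
Square 9, 8: +9·2° lon, +8·1° lat → SW at lon -142°, lat -22°.
Cell spans 2° lon × 1° lat. Centre is SW corner plus half of each.
latitude -21.50, longitude -141.00.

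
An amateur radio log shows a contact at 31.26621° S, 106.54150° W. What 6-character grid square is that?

DF68rr

Add 180° to longitude and 90° to latitude: 73.4585, 58.7338.
Field: 73.4585/20 → 3 → D, 58.7338/10 → 5 → F; chars DF.
Square: 13.4585/2 → 6, 8.7338/1 → 8; chars 68.
Subsquare: 1.4585/0.0833333 → 17 → r, 0.7338/0.0416667 → 17 → r; chars rr.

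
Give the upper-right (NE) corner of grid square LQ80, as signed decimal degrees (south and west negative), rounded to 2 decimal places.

71.00, 58.00

Field L=11, Q=16: +11·20° lon, +16·10° lat → SW at lon 40°, lat 70°.
Square 8, 0: +8·2° lon, +0·1° lat → SW at lon 56°, lat 70°.
Cell spans 2° lon × 1° lat. NE corner is SW corner plus one full cell.
latitude 71.00, longitude 58.00.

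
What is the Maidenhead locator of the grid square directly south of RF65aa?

RF64ax

Latitude subsquare a = 0; −1 → -1, wraps to 23 = x, carry into square.
Latitude square 5; −1 → 4.
The longitude characters are unchanged.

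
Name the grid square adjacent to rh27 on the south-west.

Longitude square 2; −1 → 1.
Latitude square 7; −1 → 6.

RH16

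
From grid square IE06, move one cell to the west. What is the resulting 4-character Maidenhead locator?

HE96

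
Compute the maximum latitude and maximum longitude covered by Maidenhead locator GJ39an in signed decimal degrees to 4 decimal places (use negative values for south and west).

Field G=6, J=9: +6·20° lon, +9·10° lat → SW at lon -60°, lat 0°.
Square 3, 9: +3·2° lon, +9·1° lat → SW at lon -54°, lat 9°.
Subsquare a=0, n=13: +0·0.0833333° lon, +13·0.0416667° lat → SW at lon -54°, lat 9.54167°.
Cell spans 0.0833333° lon × 0.0416667° lat. NE corner is SW corner plus one full cell.
latitude 9.5833, longitude -53.9167.

9.5833, -53.9167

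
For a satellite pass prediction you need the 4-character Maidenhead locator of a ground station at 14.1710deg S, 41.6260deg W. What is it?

Add 180° to longitude and 90° to latitude: 138.37, 75.83.
Field: lon ⌊138.37/20⌋ = 6 → G; lat ⌊75.83/10⌋ = 7 → H.
Square: lon ⌊18.37/2⌋ = 9; lat ⌊5.83/1⌋ = 5.

GH95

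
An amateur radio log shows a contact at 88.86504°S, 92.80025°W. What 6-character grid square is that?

Add 180° to longitude and 90° to latitude: 87.1997, 1.1350.
Field (20°×10°, letters A–R): lon ⌊87.1997/20⌋ = 4 → E; lat ⌊1.1350/10⌋ = 0 → A.
Square (2°×1°, digits 0–9): lon ⌊7.1997/2⌋ = 3; lat ⌊1.1350/1⌋ = 1.
Subsquare (5′×2.5′, letters a–x): lon ⌊1.1997/0.0833333⌋ = 14 → o; lat ⌊0.1350/0.0416667⌋ = 3 → d.

EA31od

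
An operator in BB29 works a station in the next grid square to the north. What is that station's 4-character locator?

BC20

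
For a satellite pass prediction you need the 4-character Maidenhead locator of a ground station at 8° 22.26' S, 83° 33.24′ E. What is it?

Offset from 180°W / 90°S: lon 263.55°, lat 81.63°.
Field (20°×10°, letters A–R): 263.55/20 → 13 → N, 81.63/10 → 8 → I; chars NI.
Square (2°×1°, digits 0–9): 3.55/2 → 1, 1.63/1 → 1; chars 11.

NI11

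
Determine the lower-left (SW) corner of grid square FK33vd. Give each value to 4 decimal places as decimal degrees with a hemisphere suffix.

13.1250° N, 72.2500° W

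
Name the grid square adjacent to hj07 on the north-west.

GJ98

Longitude square 0; −1 → -1, wraps to 9, carry into field.
Longitude field H = 7; −1 → 6 = G.
Latitude square 7; +1 → 8.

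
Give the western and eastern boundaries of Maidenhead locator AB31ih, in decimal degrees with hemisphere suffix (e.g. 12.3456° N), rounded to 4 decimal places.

173.3333° W, 173.2500° W

Field A=0, B=1: +0·20° lon, +1·10° lat → SW at lon -180°, lat -80°.
Square 3, 1: +3·2° lon, +1·1° lat → SW at lon -174°, lat -79°.
Subsquare i=8, h=7: +8·0.0833333° lon, +7·0.0416667° lat → SW at lon -173.333°, lat -78.7083°.
Cell spans 0.0833333° lon × 0.0416667° lat.
west 173.3333° W, east 173.2500° W.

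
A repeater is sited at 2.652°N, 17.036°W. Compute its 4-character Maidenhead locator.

IJ12

Shift to the Maidenhead origin (180°W, 90°S): lon 162.96, lat 92.65.
Field: 162.96/20 → 8 → I, 92.65/10 → 9 → J; chars IJ.
Square: 2.96/2 → 1, 2.65/1 → 2; chars 12.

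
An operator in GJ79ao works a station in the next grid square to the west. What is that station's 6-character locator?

Longitude subsquare a = 0; −1 → -1, wraps to 23 = x, carry into square.
Longitude square 7; −1 → 6.
The latitude characters are unchanged.

GJ69xo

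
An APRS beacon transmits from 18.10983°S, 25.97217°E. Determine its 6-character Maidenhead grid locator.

Offset from 180°W / 90°S: lon 205.9722°, lat 71.8902°.
Field: lon ⌊205.9722/20⌋ = 10 → K; lat ⌊71.8902/10⌋ = 7 → H.
Square: lon ⌊5.9722/2⌋ = 2; lat ⌊1.8902/1⌋ = 1.
Subsquare: lon ⌊1.9722/0.0833333⌋ = 23 → x; lat ⌊0.8902/0.0416667⌋ = 21 → v.

KH21xv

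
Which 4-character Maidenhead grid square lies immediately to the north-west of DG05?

CG96

Longitude square 0; −1 → -1, wraps to 9, carry into field.
Longitude field D = 3; −1 → 2 = C.
Latitude square 5; +1 → 6.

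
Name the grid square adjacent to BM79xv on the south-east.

Longitude subsquare x = 23; +1 → 24, wraps to 0 = a, carry into square.
Longitude square 7; +1 → 8.
Latitude subsquare v = 21; −1 → 20 = u.

BM89au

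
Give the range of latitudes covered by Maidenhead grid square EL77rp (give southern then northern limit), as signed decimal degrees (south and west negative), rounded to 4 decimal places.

Field E=4, L=11: +4·20° lon, +11·10° lat → SW at lon -100°, lat 20°.
Square 7, 7: +7·2° lon, +7·1° lat → SW at lon -86°, lat 27°.
Subsquare r=17, p=15: +17·0.0833333° lon, +15·0.0416667° lat → SW at lon -84.5833°, lat 27.625°.
Cell spans 0.0833333° lon × 0.0416667° lat.
south 27.6250, north 27.6667.

27.6250, 27.6667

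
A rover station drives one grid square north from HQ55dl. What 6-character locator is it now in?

Latitude subsquare l = 11; +1 → 12 = m.
The longitude characters are unchanged.

HQ55dm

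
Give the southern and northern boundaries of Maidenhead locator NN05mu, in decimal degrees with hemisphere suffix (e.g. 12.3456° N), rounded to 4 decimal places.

45.8333° N, 45.8750° N

Field N=13, N=13: +13·20° lon, +13·10° lat → SW at lon 80°, lat 40°.
Square 0, 5: +0·2° lon, +5·1° lat → SW at lon 80°, lat 45°.
Subsquare m=12, u=20: +12·0.0833333° lon, +20·0.0416667° lat → SW at lon 81°, lat 45.8333°.
Cell spans 0.0833333° lon × 0.0416667° lat.
south 45.8333° N, north 45.8750° N.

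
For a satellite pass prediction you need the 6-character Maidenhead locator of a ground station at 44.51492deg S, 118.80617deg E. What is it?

OE95jl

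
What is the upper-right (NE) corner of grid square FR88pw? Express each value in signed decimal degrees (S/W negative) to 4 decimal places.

Field F=5, R=17: +5·20° lon, +17·10° lat → SW at lon -80°, lat 80°.
Square 8, 8: +8·2° lon, +8·1° lat → SW at lon -64°, lat 88°.
Subsquare p=15, w=22: +15·0.0833333° lon, +22·0.0416667° lat → SW at lon -62.75°, lat 88.9167°.
Cell spans 0.0833333° lon × 0.0416667° lat. NE corner is SW corner plus one full cell.
latitude 88.9583, longitude -62.6667.

88.9583, -62.6667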